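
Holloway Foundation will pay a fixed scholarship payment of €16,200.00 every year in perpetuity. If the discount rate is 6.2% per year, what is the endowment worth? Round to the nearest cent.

Level perpetuity: PV = C / r = €16,200.00 / 0.062 = €261,290.32

€261290.32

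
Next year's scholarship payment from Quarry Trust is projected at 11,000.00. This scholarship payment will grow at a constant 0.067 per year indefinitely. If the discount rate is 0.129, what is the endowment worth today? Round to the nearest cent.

Growing perpetuity: P = D₁ / (r − g) = 11,000.0000 / (0.129 − 0.067) = 177,419.35

177419.35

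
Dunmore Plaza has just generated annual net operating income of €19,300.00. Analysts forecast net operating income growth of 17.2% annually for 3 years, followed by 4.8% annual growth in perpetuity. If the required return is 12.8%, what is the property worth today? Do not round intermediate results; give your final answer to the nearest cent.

€346121.21

D_1 = 22619.60000
D_2 = 26510.17120
D_3 = 31069.92065
Terminal value at year 3: TV = D_3×(1+g_2)/(r−g_2) = 32561.27684/0.08 = 407015.96047
P_0 = D_1/(1+r)^1 + D_2/(1+r)^2 + D_3/(1+r)^3 + TV/(1+r)^3
    = 20052.83688 + 20835.03974 + 21647.75405 + 283585.57809 = 346121.20875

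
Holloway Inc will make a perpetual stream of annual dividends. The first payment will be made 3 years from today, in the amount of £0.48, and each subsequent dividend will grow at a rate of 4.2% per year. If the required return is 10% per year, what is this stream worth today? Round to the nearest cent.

£6.84

Value at end of year 2: C₁ / (r − g) = £0.48 / (0.1 − 0.042) = £8.2759
Discount to today: PV = £8.2759 / (1 + 0.1)^2 = £8.2759 / 1.210000 = £6.84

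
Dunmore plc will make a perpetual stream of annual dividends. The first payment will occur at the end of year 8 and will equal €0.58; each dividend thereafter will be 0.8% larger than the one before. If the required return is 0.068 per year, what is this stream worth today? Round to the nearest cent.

€6.10

Value at end of year 7: C₁ / (r − g) = €0.58 / (0.068 − 0.008) = €9.6667
Discount to today: PV = €9.6667 / (1 + 0.068)^7 = €9.6667 / 1.584889 = €6.10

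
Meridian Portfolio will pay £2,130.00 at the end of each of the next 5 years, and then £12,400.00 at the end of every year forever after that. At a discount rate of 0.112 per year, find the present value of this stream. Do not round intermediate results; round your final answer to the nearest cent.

PV of 5-year annuity: £2,130.00 × [1 − (1+0.112)^−5] / 0.112 = 7832.81449
Perpetuity value at year 5: £12,400.00 / 0.112 = 110714.28571
PV of perpetuity: 110714.28571 / (1+0.112)^5 = 65114.80229
Total PV = 7832.81449 + 65114.80229 = 72947.61678

£72947.62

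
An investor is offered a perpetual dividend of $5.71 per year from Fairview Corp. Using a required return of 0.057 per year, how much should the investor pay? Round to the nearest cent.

Level perpetuity: PV = C / r = $5.71 / 0.057 = $100.18

$100.18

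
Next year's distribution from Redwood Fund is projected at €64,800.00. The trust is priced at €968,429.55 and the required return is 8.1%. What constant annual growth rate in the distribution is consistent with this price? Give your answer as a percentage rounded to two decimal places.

P = D₁/(r−g) ⇒ g = r − D₁/P = 0.081 − €64,800.00/€968,429.55 = 0.014088

1.41%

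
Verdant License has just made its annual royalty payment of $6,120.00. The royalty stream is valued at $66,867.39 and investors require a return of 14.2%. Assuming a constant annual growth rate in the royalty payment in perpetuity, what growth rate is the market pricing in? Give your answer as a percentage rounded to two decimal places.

P = D₀(1+g)/(r−g) ⇒ P(r−g) = D₀(1+g) ⇒ g(P+D₀) = P·r − D₀
g = (P·r − D₀)/(P + D₀) = ($66,867.39×0.142 − $6,120.00) / ($66,867.39 + $6,120.00) = 0.046243

4.62%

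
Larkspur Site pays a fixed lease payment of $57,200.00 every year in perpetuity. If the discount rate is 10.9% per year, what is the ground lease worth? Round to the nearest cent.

$524770.64

Level perpetuity: PV = C / r = $57,200.00 / 0.109 = $524,770.64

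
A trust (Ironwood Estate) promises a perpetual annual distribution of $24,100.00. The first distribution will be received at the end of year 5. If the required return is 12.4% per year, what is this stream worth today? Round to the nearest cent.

$121767.14

Value at end of year 4: C / r = $24,100.00 / 0.124 = $194,354.8387
Discount to today: PV = $194,354.8387 / (1 + 0.124)^4 = $194,354.8387 / 1.596119 = $121,767.14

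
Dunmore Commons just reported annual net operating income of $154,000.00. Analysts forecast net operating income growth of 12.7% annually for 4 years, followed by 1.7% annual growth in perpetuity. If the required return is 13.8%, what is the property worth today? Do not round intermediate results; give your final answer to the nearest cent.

$1846296.32

D_1 = 173558.00000
D_2 = 195599.86600
D_3 = 220441.04898
D_4 = 248437.06220
Terminal value at year 4: TV = D_4×(1+g_2)/(r−g_2) = 252660.49226/0.121 = 2088103.24182
P_0 = D_1/(1+r)^1 + D_2/(1+r)^2 + D_3/(1+r)^3 + D_4/(1+r)^4 + TV/(1+r)^4
    = 152511.42355 + 151037.23580 + 149577.29767 + 148131.47142 + 1245038.89613 = 1846296.32456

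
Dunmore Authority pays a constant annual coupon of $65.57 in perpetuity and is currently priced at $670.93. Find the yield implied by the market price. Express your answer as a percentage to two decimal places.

9.77%

P = C/r ⇒ r = C/P = $65.57/$670.93 = 0.097730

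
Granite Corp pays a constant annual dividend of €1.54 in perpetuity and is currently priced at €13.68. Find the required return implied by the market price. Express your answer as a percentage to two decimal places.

11.26%

P = C/r ⇒ r = C/P = €1.54/€13.68 = 0.112573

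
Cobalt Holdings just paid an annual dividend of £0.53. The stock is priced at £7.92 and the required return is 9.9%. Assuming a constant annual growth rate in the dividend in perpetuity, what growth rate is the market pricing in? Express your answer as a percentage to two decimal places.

P = D₀(1+g)/(r−g) ⇒ P(r−g) = D₀(1+g) ⇒ g(P+D₀) = P·r − D₀
g = (P·r − D₀)/(P + D₀) = (£7.92×0.099 − £0.53) / (£7.92 + £0.53) = 0.030069

3.01%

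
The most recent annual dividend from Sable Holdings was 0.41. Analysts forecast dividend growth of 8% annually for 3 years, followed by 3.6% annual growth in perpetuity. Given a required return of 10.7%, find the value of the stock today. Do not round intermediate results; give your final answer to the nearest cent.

6.73

D_1 = 0.44280
D_2 = 0.47822
D_3 = 0.51648
Terminal value at year 3: TV = D_3×(1+g_2)/(r−g_2) = 0.53508/0.071 = 7.53627
P_0 = D_1/(1+r)^1 + D_2/(1+r)^2 + D_3/(1+r)^3 + TV/(1+r)^3
    = 0.40000 + 0.39024 + 0.38073 + 5.55538 = 6.72635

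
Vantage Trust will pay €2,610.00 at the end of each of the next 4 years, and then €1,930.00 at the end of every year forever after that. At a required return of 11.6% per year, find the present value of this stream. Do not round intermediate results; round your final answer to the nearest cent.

€18720.85

PV of 4-year annuity: €2,610.00 × [1 − (1+0.116)^−4] / 0.116 = 7994.73259
Perpetuity value at year 4: €1,930.00 / 0.116 = 16637.93103
PV of perpetuity: 16637.93103 / (1+0.116)^4 = 10726.11728
Total PV = 7994.73259 + 10726.11728 = 18720.84987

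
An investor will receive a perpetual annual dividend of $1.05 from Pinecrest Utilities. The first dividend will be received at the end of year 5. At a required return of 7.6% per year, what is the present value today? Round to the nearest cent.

Value at end of year 4: C / r = $1.05 / 0.076 = $13.8158
Discount to today: PV = $13.8158 / (1 + 0.076)^4 = $13.8158 / 1.340445 = $10.31

$10.31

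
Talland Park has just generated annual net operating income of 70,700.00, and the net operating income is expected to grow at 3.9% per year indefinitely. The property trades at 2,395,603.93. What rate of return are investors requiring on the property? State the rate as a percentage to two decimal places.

6.97%

D₁ = 70,700.00 × 1.039 = 73,457.3000
P = D₁/(r − g) ⇒ r = D₁/P + g = 73,457.3000/2,395,603.93 + 0.039 = 0.030663 + 0.039 = 0.069663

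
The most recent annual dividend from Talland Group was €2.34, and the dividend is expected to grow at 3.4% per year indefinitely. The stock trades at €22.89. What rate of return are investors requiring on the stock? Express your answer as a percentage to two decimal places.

13.97%

D₁ = €2.34 × 1.034 = €2.4196
P = D₁/(r − g) ⇒ r = D₁/P + g = €2.4196/€22.89 + 0.034 = 0.105704 + 0.034 = 0.139704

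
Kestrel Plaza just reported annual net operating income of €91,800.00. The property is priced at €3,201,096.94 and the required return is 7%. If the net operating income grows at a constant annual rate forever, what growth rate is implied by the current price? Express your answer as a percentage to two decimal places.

P = D₀(1+g)/(r−g) ⇒ P(r−g) = D₀(1+g) ⇒ g(P+D₀) = P·r − D₀
g = (P·r − D₀)/(P + D₀) = (€3,201,096.94×0.07 − €91,800.00) / (€3,201,096.94 + €91,800.00) = 0.040170

4.02%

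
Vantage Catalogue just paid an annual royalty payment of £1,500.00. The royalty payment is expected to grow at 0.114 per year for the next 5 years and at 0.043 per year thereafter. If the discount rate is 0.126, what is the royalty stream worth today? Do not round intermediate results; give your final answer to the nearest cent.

D_1 = 1671.00000
D_2 = 1861.49400
D_3 = 2073.70432
D_4 = 2310.10661
D_5 = 2573.45876
Terminal value at year 5: TV = D_5×(1+g_2)/(r−g_2) = 2684.11749/0.083 = 32338.76492
P_0 = D_1/(1+r)^1 + D_2/(1+r)^2 + D_3/(1+r)^3 + D_4/(1+r)^4 + D_5/(1+r)^5 + TV/(1+r)^5
    = 1484.01421 + 1468.19878 + 1452.55190 + 1437.07178 + 1421.75663 + 17866.17060 = 25129.76390

£25129.76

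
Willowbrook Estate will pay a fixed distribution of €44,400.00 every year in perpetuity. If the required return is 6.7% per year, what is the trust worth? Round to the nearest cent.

€662686.57

Level perpetuity: PV = C / r = €44,400.00 / 0.067 = €662,686.57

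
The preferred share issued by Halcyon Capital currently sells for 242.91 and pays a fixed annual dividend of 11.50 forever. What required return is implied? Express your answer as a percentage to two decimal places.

P = C/r ⇒ r = C/P = 11.50/242.91 = 0.047343

4.73%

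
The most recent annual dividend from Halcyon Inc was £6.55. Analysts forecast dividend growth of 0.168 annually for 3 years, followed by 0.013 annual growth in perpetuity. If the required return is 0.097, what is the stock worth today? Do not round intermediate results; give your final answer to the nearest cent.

£117.65

D_1 = 7.65040
D_2 = 8.93567
D_3 = 10.43686
Terminal value at year 3: TV = D_3×(1+g_2)/(r−g_2) = 10.57254/0.084 = 125.86355
P_0 = D_1/(1+r)^1 + D_2/(1+r)^2 + D_3/(1+r)^3 + TV/(1+r)^3
    = 6.97393 + 7.42530 + 7.90588 + 95.34109 = 117.64619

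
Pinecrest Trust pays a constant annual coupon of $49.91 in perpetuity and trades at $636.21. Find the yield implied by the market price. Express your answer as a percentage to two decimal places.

P = C/r ⇒ r = C/P = $49.91/$636.21 = 0.078449

7.84%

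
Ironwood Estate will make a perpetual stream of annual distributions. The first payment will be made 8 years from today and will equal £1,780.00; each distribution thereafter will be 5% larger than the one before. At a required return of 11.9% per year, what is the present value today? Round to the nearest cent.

£11742.49

Value at end of year 7: C₁ / (r − g) = £1,780.00 / (0.119 − 0.05) = £25,797.1014
Discount to today: PV = £25,797.1014 / (1 + 0.119)^7 = £25,797.1014 / 2.196902 = £11,742.49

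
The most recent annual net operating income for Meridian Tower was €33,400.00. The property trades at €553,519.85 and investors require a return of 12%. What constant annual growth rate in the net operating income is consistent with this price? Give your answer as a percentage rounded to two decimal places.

P = D₀(1+g)/(r−g) ⇒ P(r−g) = D₀(1+g) ⇒ g(P+D₀) = P·r − D₀
g = (P·r − D₀)/(P + D₀) = (€553,519.85×0.12 − €33,400.00) / (€553,519.85 + €33,400.00) = 0.056264

5.63%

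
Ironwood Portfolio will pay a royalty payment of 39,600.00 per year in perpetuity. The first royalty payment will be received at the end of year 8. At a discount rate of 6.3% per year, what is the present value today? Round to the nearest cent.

Value at end of year 7: C / r = 39,600.00 / 0.063 = 628,571.4286
Discount to today: PV = 628,571.4286 / (1 + 0.063)^7 = 628,571.4286 / 1.533673 = 409,847.02

409847.02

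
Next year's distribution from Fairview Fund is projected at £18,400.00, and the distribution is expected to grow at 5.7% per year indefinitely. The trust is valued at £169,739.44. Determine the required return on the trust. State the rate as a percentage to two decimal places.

16.54%

P = D₁/(r − g) ⇒ r = D₁/P + g = £18,400.0000/£169,739.44 + 0.057 = 0.108401 + 0.057 = 0.165401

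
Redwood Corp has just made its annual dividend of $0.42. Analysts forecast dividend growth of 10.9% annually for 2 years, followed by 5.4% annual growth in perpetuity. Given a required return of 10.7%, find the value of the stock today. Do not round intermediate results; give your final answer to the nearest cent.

D_1 = 0.46578
D_2 = 0.51655
Terminal value at year 2: TV = D_2×(1+g_2)/(r−g_2) = 0.54444/0.053 = 10.27252
P_0 = D_1/(1+r)^1 + D_2/(1+r)^2 + TV/(1+r)^2
    = 0.42076 + 0.42152 + 8.38266 = 9.22494

$9.22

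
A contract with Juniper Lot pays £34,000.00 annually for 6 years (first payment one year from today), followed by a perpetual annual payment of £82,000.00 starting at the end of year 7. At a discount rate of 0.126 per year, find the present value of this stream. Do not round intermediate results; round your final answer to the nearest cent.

£456754.63

PV of 6-year annuity: £34,000.00 × [1 − (1+0.126)^−6] / 0.126 = 137444.30510
Perpetuity value at year 6: £82,000.00 / 0.126 = 650793.65079
PV of perpetuity: 650793.65079 / (1+0.126)^6 = 319310.32673
Total PV = 137444.30510 + 319310.32673 = 456754.63183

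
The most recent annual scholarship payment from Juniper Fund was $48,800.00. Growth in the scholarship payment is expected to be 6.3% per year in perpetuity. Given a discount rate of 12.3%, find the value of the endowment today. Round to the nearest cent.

$864573.33

D₁ = D₀ × (1 + g) = $48,800.00 × 1.063 = $51,874.4000
Growing perpetuity: P = D₁ / (r − g) = $51,874.4000 / (0.123 − 0.063) = $864,573.33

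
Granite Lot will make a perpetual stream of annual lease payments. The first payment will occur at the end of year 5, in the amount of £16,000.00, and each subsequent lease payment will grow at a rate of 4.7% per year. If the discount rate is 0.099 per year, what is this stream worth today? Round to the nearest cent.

Value at end of year 4: C₁ / (r − g) = £16,000.00 / (0.099 − 0.047) = £307,692.3077
Discount to today: PV = £307,692.3077 / (1 + 0.099)^4 = £307,692.3077 / 1.458783 = £210,923.94

£210923.94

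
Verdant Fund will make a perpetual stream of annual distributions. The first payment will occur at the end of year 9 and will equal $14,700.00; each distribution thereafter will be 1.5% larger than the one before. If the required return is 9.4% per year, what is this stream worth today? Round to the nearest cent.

Value at end of year 8: C₁ / (r − g) = $14,700.00 / (0.094 − 0.015) = $186,075.9494
Discount to today: PV = $186,075.9494 / (1 + 0.094)^8 = $186,075.9494 / 2.051817 = $90,688.38

$90688.38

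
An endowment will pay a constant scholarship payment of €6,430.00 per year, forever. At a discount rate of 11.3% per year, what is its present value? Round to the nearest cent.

€56902.65

Level perpetuity: PV = C / r = €6,430.00 / 0.113 = €56,902.65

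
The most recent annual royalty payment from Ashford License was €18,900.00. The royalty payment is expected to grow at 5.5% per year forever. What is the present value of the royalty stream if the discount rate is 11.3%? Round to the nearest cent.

D₁ = D₀ × (1 + g) = €18,900.00 × 1.055 = €19,939.5000
Growing perpetuity: P = D₁ / (r − g) = €19,939.5000 / (0.113 − 0.055) = €343,784.48

€343784.48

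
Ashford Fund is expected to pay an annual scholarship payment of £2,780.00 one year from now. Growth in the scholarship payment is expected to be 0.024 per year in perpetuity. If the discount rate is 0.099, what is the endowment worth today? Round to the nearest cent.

Growing perpetuity: P = D₁ / (r − g) = £2,780.0000 / (0.099 − 0.024) = £37,066.67

£37066.67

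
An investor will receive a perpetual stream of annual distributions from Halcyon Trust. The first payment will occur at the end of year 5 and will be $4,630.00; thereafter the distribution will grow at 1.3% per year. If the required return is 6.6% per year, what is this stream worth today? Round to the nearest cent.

Value at end of year 4: C₁ / (r − g) = $4,630.00 / (0.066 − 0.013) = $87,358.4906
Discount to today: PV = $87,358.4906 / (1 + 0.066)^4 = $87,358.4906 / 1.291305 = $67,651.32

$67651.32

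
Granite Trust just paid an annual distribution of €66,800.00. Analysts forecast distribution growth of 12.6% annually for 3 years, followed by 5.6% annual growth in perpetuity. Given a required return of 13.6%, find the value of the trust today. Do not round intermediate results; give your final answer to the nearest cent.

€1055570.96

D_1 = 75216.80000
D_2 = 84694.11680
D_3 = 95365.57552
Terminal value at year 3: TV = D_3×(1+g_2)/(r−g_2) = 100706.04775/0.08 = 1258825.59682
P_0 = D_1/(1+r)^1 + D_2/(1+r)^2 + D_3/(1+r)^3 + TV/(1+r)^3
    = 66211.97183 + 65629.11997 + 65051.39884 + 858678.46469 = 1055570.95532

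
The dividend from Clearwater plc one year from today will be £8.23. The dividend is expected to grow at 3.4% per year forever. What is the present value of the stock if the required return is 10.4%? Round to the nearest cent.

Growing perpetuity: P = D₁ / (r − g) = £8.2300 / (0.104 − 0.034) = £117.57

£117.57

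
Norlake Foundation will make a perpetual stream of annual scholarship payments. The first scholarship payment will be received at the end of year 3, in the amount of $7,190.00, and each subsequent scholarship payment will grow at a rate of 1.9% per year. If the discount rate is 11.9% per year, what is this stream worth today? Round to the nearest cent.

$57420.73

Value at end of year 2: C₁ / (r − g) = $7,190.00 / (0.119 − 0.019) = $71,900.0000
Discount to today: PV = $71,900.0000 / (1 + 0.119)^2 = $71,900.0000 / 1.252161 = $57,420.73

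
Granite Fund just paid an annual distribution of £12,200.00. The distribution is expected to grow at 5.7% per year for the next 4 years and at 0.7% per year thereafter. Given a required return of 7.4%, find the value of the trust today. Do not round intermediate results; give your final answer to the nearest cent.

£218926.51

D_1 = 12895.40000
D_2 = 13630.43780
D_3 = 14407.37275
D_4 = 15228.59300
Terminal value at year 4: TV = D_4×(1+g_2)/(r−g_2) = 15335.19315/0.067 = 228883.47989
P_0 = D_1/(1+r)^1 + D_2/(1+r)^2 + D_3/(1+r)^3 + D_4/(1+r)^4 + TV/(1+r)^4
    = 12006.89013 + 11816.83693 + 11629.79203 + 11445.70780 + 172027.27989 = 218926.50679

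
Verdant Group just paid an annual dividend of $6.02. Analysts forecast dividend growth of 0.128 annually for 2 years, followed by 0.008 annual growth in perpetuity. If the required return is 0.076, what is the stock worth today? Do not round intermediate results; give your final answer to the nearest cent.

D_1 = 6.79056
D_2 = 7.65975
Terminal value at year 2: TV = D_2×(1+g_2)/(r−g_2) = 7.72103/0.068 = 113.54455
P_0 = D_1/(1+r)^1 + D_2/(1+r)^2 + TV/(1+r)^2
    = 6.31093 + 6.61592 + 98.07126 = 110.99811

$111.00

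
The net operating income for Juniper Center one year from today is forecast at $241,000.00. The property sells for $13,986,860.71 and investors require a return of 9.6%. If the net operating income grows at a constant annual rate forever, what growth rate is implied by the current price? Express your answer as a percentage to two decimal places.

P = D₁/(r−g) ⇒ g = r − D₁/P = 0.096 − $241,000.00/$13,986,860.71 = 0.078770

7.88%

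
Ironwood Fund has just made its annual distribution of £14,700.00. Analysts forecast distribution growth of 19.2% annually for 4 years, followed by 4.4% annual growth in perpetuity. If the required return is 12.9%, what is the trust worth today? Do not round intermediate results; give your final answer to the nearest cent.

£291824.56

D_1 = 17522.40000
D_2 = 20886.70080
D_3 = 24896.94735
D_4 = 29677.16125
Terminal value at year 4: TV = D_4×(1+g_2)/(r−g_2) = 30982.95634/0.085 = 364505.36871
P_0 = D_1/(1+r)^1 + D_2/(1+r)^2 + D_3/(1+r)^3 + D_4/(1+r)^4 + TV/(1+r)^4
    = 15520.28344 + 16386.34000 + 17300.72389 + 18266.13187 + 224351.07850 = 291824.55770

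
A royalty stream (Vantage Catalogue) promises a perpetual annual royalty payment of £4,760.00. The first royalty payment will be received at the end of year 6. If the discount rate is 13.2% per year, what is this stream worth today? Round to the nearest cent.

£19399.96

Value at end of year 5: C / r = £4,760.00 / 0.132 = £36,060.6061
Discount to today: PV = £36,060.6061 / (1 + 0.132)^5 = £36,060.6061 / 1.858798 = £19,399.96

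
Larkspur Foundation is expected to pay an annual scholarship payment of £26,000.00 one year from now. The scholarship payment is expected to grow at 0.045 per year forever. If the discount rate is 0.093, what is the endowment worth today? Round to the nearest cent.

£541666.67

Growing perpetuity: P = D₁ / (r − g) = £26,000.0000 / (0.093 − 0.045) = £541,666.67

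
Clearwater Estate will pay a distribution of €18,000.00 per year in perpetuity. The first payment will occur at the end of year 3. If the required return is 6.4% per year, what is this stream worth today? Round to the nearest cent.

Value at end of year 2: C / r = €18,000.00 / 0.064 = €281,250.0000
Discount to today: PV = €281,250.0000 / (1 + 0.064)^2 = €281,250.0000 / 1.132096 = €248,433.00

€248433.00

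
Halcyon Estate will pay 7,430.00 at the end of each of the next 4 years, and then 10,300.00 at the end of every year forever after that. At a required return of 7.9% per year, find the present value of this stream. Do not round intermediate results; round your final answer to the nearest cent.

PV of 4-year annuity: 7,430.00 × [1 − (1+0.079)^−4] / 0.079 = 24663.97915
Perpetuity value at year 4: 10,300.00 / 0.079 = 130379.74684
PV of perpetuity: 130379.74684 / (1+0.079)^4 = 96188.76632
Total PV = 24663.97915 + 96188.76632 = 120852.74547

120852.75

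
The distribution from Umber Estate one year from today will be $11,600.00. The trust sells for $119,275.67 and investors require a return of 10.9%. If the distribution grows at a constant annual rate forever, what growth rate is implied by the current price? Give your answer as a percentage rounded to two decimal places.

1.17%

P = D₁/(r−g) ⇒ g = r − D₁/P = 0.109 − $11,600.00/$119,275.67 = 0.011746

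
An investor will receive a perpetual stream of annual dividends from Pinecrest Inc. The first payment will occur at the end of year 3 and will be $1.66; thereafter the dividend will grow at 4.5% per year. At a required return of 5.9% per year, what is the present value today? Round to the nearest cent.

$105.73

Value at end of year 2: C₁ / (r − g) = $1.66 / (0.059 − 0.045) = $118.5714
Discount to today: PV = $118.5714 / (1 + 0.059)^2 = $118.5714 / 1.121481 = $105.73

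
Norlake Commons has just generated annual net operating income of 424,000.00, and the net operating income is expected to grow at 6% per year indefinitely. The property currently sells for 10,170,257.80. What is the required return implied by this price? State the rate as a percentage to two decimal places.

10.42%

D₁ = 424,000.00 × 1.06 = 449,440.0000
P = D₁/(r − g) ⇒ r = D₁/P + g = 449,440.0000/10,170,257.80 + 0.06 = 0.044192 + 0.06 = 0.104192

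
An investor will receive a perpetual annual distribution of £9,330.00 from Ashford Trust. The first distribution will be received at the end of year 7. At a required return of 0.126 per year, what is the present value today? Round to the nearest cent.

£36331.28

Value at end of year 6: C / r = £9,330.00 / 0.126 = £74,047.6190
Discount to today: PV = £74,047.6190 / (1 + 0.126)^6 = £74,047.6190 / 2.038123 = £36,331.28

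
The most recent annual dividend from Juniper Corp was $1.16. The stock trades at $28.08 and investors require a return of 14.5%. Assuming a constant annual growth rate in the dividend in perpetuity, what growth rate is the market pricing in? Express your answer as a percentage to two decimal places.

9.96%

P = D₀(1+g)/(r−g) ⇒ P(r−g) = D₀(1+g) ⇒ g(P+D₀) = P·r − D₀
g = (P·r − D₀)/(P + D₀) = ($28.08×0.145 − $1.16) / ($28.08 + $1.16) = 0.099576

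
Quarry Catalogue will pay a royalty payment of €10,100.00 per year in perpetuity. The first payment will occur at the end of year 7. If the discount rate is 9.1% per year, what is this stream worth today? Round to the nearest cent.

€65816.00

Value at end of year 6: C / r = €10,100.00 / 0.091 = €110,989.0110
Discount to today: PV = €110,989.0110 / (1 + 0.091)^6 = €110,989.0110 / 1.686353 = €65,816.00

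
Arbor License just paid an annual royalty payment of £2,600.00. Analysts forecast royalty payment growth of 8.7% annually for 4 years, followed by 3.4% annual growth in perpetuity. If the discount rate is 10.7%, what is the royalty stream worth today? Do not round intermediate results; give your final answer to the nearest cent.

D_1 = 2826.20000
D_2 = 3072.07940
D_3 = 3339.35031
D_4 = 3629.87378
Terminal value at year 4: TV = D_4×(1+g_2)/(r−g_2) = 3753.28949/0.073 = 51414.92457
P_0 = D_1/(1+r)^1 + D_2/(1+r)^2 + D_3/(1+r)^3 + D_4/(1+r)^4 + TV/(1+r)^4
    = 2553.02620 + 2506.90106 + 2461.60926 + 2417.13574 + 34237.23781 = 44175.91008

£44175.91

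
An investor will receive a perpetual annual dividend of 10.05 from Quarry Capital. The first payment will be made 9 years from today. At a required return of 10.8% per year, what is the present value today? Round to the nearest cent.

40.97

Value at end of year 8: C / r = 10.05 / 0.108 = 93.0556
Discount to today: PV = 93.0556 / (1 + 0.108)^8 = 93.0556 / 2.271528 = 40.97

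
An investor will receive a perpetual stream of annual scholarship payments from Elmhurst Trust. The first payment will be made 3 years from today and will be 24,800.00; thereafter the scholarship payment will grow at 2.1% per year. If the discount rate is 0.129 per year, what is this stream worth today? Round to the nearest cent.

180152.40

Value at end of year 2: C₁ / (r − g) = 24,800.00 / (0.129 − 0.021) = 229,629.6296
Discount to today: PV = 229,629.6296 / (1 + 0.129)^2 = 229,629.6296 / 1.274641 = 180,152.40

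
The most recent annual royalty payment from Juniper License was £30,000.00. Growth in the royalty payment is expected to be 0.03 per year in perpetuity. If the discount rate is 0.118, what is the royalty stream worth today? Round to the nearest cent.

£351136.36

D₁ = D₀ × (1 + g) = £30,000.00 × 1.03 = £30,900.0000
Growing perpetuity: P = D₁ / (r − g) = £30,900.0000 / (0.118 − 0.03) = £351,136.36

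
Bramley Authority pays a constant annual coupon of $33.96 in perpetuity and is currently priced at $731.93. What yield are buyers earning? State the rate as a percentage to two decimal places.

4.64%

P = C/r ⇒ r = C/P = $33.96/$731.93 = 0.046398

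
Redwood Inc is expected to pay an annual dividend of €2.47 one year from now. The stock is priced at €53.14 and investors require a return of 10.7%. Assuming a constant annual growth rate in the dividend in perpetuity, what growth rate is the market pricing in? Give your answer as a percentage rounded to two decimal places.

P = D₁/(r−g) ⇒ g = r − D₁/P = 0.107 − €2.47/€53.14 = 0.060519

6.05%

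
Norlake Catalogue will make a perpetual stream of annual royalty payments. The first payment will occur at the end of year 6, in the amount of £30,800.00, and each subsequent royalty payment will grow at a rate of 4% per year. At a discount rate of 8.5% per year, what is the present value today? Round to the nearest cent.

£455186.65

Value at end of year 5: C₁ / (r − g) = £30,800.00 / (0.085 − 0.04) = £684,444.4444
Discount to today: PV = £684,444.4444 / (1 + 0.085)^5 = £684,444.4444 / 1.503657 = £455,186.65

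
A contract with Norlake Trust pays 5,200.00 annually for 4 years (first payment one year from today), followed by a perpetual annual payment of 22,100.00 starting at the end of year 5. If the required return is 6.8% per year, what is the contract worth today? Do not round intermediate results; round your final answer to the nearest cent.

PV of 4-year annuity: 5,200.00 × [1 − (1+0.068)^−4] / 0.068 = 17693.31696
Perpetuity value at year 4: 22,100.00 / 0.068 = 325000.00000
PV of perpetuity: 325000.00000 / (1+0.068)^4 = 249803.40292
Total PV = 17693.31696 + 249803.40292 = 267496.71988

267496.72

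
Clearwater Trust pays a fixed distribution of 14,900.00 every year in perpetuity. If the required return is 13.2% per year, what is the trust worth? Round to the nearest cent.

112878.79

Level perpetuity: PV = C / r = 14,900.00 / 0.132 = 112,878.79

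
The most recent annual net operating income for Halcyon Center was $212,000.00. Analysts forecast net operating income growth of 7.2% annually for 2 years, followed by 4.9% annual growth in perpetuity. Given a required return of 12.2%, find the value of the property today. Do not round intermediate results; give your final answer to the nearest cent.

$3177023.42

D_1 = 227264.00000
D_2 = 243627.00800
Terminal value at year 2: TV = D_2×(1+g_2)/(r−g_2) = 255564.73139/0.073 = 3500886.73140
P_0 = D_1/(1+r)^1 + D_2/(1+r)^2 + TV/(1+r)^2
    = 202552.58467 + 193526.17715 + 2780944.65526 = 3177023.41709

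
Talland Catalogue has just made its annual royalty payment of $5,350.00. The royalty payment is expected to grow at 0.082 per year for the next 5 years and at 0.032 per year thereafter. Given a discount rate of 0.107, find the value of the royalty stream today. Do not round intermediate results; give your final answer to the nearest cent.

$90661.84

D_1 = 5788.70000
D_2 = 6263.37340
D_3 = 6776.97002
D_4 = 7332.68156
D_5 = 7933.96145
Terminal value at year 5: TV = D_5×(1+g_2)/(r−g_2) = 8187.84821/0.075 = 109171.30953
P_0 = D_1/(1+r)^1 + D_2/(1+r)^2 + D_3/(1+r)^3 + D_4/(1+r)^4 + D_5/(1+r)^5 + TV/(1+r)^5
    = 5229.17796 + 5111.08451 + 4995.65803 + 4882.83829 + 4772.56642 + 65670.51398 = 90661.83919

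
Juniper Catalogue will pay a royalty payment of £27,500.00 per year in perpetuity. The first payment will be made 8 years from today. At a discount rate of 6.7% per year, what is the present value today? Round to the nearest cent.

Value at end of year 7: C / r = £27,500.00 / 0.067 = £410,447.7612
Discount to today: PV = £410,447.7612 / (1 + 0.067)^7 = £410,447.7612 / 1.574530 = £260,679.55

£260679.55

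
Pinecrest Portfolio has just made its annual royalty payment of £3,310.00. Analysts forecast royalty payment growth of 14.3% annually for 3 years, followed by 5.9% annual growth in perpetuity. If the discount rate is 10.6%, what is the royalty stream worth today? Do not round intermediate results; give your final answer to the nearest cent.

£92928.21

D_1 = 3783.33000
D_2 = 4324.34619
D_3 = 4942.72770
Terminal value at year 3: TV = D_3×(1+g_2)/(r−g_2) = 5234.34863/0.047 = 111369.11977
P_0 = D_1/(1+r)^1 + D_2/(1+r)^2 + D_3/(1+r)^3 + TV/(1+r)^3
    = 3420.73237 + 3535.16917 + 3653.43432 + 82318.87114 = 92928.20700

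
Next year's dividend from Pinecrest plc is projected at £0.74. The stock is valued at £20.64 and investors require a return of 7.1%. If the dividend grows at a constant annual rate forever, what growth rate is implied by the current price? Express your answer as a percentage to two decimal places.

P = D₁/(r−g) ⇒ g = r − D₁/P = 0.071 − £0.74/£20.64 = 0.035147

3.51%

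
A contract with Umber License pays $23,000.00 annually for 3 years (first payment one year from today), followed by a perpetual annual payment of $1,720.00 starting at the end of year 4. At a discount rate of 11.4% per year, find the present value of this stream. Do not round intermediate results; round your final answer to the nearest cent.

PV of 3-year annuity: $23,000.00 × [1 − (1+0.114)^−3] / 0.114 = 55816.71461
Perpetuity value at year 3: $1,720.00 / 0.114 = 15087.71930
PV of perpetuity: 15087.71930 / (1+0.114)^3 = 10913.59977
Total PV = 55816.71461 + 10913.59977 = 66730.31438

$66730.31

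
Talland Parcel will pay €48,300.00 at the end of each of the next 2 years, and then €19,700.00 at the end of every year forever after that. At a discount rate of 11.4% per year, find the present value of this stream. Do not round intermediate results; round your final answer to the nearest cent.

€221526.27

PV of 2-year annuity: €48,300.00 × [1 − (1+0.114)^−2] / 0.114 = 82277.62217
Perpetuity value at year 2: €19,700.00 / 0.114 = 172807.01754
PV of perpetuity: 172807.01754 / (1+0.114)^2 = 139248.64991
Total PV = 82277.62217 + 139248.64991 = 221526.27208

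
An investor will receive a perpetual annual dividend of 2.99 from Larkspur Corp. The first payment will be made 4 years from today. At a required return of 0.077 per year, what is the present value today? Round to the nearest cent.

Value at end of year 3: C / r = 2.99 / 0.077 = 38.8312
Discount to today: PV = 38.8312 / (1 + 0.077)^3 = 38.8312 / 1.249244 = 31.08

31.08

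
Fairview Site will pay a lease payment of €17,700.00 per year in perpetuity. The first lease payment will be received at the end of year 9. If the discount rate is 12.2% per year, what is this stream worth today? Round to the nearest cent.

Value at end of year 8: C / r = €17,700.00 / 0.122 = €145,081.9672
Discount to today: PV = €145,081.9672 / (1 + 0.122)^8 = €145,081.9672 / 2.511556 = €57,765.77

€57765.77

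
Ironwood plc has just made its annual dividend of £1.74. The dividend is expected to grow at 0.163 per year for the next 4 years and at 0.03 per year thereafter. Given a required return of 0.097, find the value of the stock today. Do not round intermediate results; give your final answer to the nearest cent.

£41.86

D_1 = 2.02362
D_2 = 2.35347
D_3 = 2.73709
D_4 = 3.18323
Terminal value at year 4: TV = D_4×(1+g_2)/(r−g_2) = 3.27873/0.067 = 48.93623
P_0 = D_1/(1+r)^1 + D_2/(1+r)^2 + D_3/(1+r)^3 + D_4/(1+r)^4 + TV/(1+r)^4
    = 1.84469 + 1.95567 + 2.07333 + 2.19807 + 33.79123 = 41.86299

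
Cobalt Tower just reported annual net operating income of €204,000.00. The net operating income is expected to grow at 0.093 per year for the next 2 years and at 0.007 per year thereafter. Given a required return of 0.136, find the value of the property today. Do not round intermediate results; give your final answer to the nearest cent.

D_1 = 222972.00000
D_2 = 243708.39600
Terminal value at year 2: TV = D_2×(1+g_2)/(r−g_2) = 245414.35477/0.129 = 1902436.85870
P_0 = D_1/(1+r)^1 + D_2/(1+r)^2 + TV/(1+r)^2
    = 196278.16901 + 188848.62564 + 1474190.43430 = 1859317.22896

€1859317.23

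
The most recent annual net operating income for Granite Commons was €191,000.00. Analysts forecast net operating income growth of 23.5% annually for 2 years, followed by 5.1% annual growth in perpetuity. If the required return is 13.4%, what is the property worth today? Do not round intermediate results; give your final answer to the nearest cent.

D_1 = 235885.00000
D_2 = 291317.97500
Terminal value at year 2: TV = D_2×(1+g_2)/(r−g_2) = 306175.19172/0.083 = 3688857.73163
P_0 = D_1/(1+r)^1 + D_2/(1+r)^2 + TV/(1+r)^2
    = 208011.46384 + 226538.05807 + 2868572.27745 = 3303121.79937

€3303121.80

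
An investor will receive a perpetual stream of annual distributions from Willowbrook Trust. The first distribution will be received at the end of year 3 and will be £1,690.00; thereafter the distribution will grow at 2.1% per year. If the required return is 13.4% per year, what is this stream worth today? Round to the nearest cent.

£11630.07

Value at end of year 2: C₁ / (r − g) = £1,690.00 / (0.134 − 0.021) = £14,955.7522
Discount to today: PV = £14,955.7522 / (1 + 0.134)^2 = £14,955.7522 / 1.285956 = £11,630.07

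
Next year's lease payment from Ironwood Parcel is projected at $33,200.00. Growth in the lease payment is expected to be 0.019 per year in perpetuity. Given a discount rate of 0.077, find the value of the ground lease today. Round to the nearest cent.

$572413.79

Growing perpetuity: P = D₁ / (r − g) = $33,200.0000 / (0.077 − 0.019) = $572,413.79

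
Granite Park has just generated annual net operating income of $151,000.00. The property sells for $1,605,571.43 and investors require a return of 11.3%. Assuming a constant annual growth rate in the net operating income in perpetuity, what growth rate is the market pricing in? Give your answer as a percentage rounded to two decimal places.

1.73%

P = D₀(1+g)/(r−g) ⇒ P(r−g) = D₀(1+g) ⇒ g(P+D₀) = P·r − D₀
g = (P·r − D₀)/(P + D₀) = ($1,605,571.43×0.113 − $151,000.00) / ($1,605,571.43 + $151,000.00) = 0.017323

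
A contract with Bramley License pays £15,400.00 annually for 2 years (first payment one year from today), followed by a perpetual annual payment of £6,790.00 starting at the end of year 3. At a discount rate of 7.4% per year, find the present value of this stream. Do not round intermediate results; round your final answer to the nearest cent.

PV of 2-year annuity: £15,400.00 × [1 − (1+0.074)^−2] / 0.074 = 27689.86958
Perpetuity value at year 2: £6,790.00 / 0.074 = 91756.75676
PV of perpetuity: 91756.75676 / (1+0.074)^2 = 79548.04153
Total PV = 27689.86958 + 79548.04153 = 107237.91111

£107237.91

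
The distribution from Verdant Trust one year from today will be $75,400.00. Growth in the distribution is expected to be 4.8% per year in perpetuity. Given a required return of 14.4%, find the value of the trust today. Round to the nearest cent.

$785416.67

Growing perpetuity: P = D₁ / (r − g) = $75,400.0000 / (0.144 − 0.048) = $785,416.67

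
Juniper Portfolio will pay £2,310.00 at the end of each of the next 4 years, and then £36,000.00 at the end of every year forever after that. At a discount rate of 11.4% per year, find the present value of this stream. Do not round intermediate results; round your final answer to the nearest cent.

PV of 4-year annuity: £2,310.00 × [1 − (1+0.114)^−4] / 0.114 = 7105.87038
Perpetuity value at year 4: £36,000.00 / 0.114 = 315789.47368
PV of perpetuity: 315789.47368 / (1+0.114)^4 = 205048.63667
Total PV = 7105.87038 + 205048.63667 = 212154.50704

£212154.51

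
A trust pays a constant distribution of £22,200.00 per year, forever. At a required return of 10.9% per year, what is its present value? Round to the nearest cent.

£203669.72

Level perpetuity: PV = C / r = £22,200.00 / 0.109 = £203,669.72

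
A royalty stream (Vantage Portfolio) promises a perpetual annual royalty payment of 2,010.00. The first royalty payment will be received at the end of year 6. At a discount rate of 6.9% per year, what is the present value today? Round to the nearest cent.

20866.92

Value at end of year 5: C / r = 2,010.00 / 0.069 = 29,130.4348
Discount to today: PV = 29,130.4348 / (1 + 0.069)^5 = 29,130.4348 / 1.396010 = 20,866.92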